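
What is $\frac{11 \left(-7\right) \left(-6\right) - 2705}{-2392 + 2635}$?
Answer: $- \frac{2243}{243} \approx -9.2305$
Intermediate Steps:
$\frac{11 \left(-7\right) \left(-6\right) - 2705}{-2392 + 2635} = \frac{\left(-77\right) \left(-6\right) - 2705}{243} = \left(462 - 2705\right) \frac{1}{243} = \left(-2243\right) \frac{1}{243} = - \frac{2243}{243}$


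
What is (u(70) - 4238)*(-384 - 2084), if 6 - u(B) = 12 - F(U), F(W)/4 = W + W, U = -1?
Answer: 10493936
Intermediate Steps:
F(W) = 8*W (F(W) = 4*(W + W) = 4*(2*W) = 8*W)
u(B) = -14 (u(B) = 6 - (12 - 8*(-1)) = 6 - (12 - 1*(-8)) = 6 - (12 + 8) = 6 - 1*20 = 6 - 20 = -14)
(u(70) - 4238)*(-384 - 2084) = (-14 - 4238)*(-384 - 2084) = -4252*(-2468) = 10493936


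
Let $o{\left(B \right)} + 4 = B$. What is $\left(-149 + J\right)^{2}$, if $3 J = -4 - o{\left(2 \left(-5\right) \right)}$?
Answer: $\frac{190969}{9} \approx 21219.0$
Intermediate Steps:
$o{\left(B \right)} = -4 + B$
$J = \frac{10}{3}$ ($J = \frac{-4 - \left(-4 + 2 \left(-5\right)\right)}{3} = \frac{-4 - \left(-4 - 10\right)}{3} = \frac{-4 - -14}{3} = \frac{-4 + 14}{3} = \frac{1}{3} \cdot 10 = \frac{10}{3} \approx 3.3333$)
$\left(-149 + J\right)^{2} = \left(-149 + \frac{10}{3}\right)^{2} = \left(- \frac{437}{3}\right)^{2} = \frac{190969}{9}$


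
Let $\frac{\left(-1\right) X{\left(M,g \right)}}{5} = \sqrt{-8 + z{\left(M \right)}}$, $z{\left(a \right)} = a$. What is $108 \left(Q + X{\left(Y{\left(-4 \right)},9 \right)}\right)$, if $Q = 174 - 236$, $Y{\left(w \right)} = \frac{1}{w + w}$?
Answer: $-6696 - 135 i \sqrt{130} \approx -6696.0 - 1539.2 i$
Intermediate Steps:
$Y{\left(w \right)} = \frac{1}{2 w}$
$Q = -62$ ($Q = 174 - 236 = -62$)
$X{\left(M,g \right)} = - 5 \sqrt{-8 + M}$
$108 \left(Q + X{\left(Y{\left(-4 \right)},9 \right)}\right) = 108 \left(-62 - 5 \sqrt{-8 + \frac{1}{2 \left(-4\right)}}\right) = 108 \left(-62 - 5 \sqrt{-8 + \frac{1}{2} \left(- \frac{1}{4}\right)}\right) = 108 \left(-62 - 5 \sqrt{-8 - \frac{1}{8}}\right) = 108 \left(-62 - 5 \sqrt{- \frac{65}{8}}\right) = 108 \left(-62 - 5 \frac{i \sqrt{130}}{4}\right) = 108 \left(-62 - \frac{5 i \sqrt{130}}{4}\right) = -6696 - 135 i \sqrt{130}$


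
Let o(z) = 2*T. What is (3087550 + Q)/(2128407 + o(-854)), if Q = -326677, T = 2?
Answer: 2760873/2128411 ≈ 1.2972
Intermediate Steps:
o(z) = 4 (o(z) = 2*2 = 4)
(3087550 + Q)/(2128407 + o(-854)) = (3087550 - 326677)/(2128407 + 4) = 2760873/2128411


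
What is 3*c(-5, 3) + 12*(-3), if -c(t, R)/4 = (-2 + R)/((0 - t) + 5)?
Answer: -186/5 ≈ -37.200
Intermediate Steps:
c(t, R) = -4*(-2 + R)/(5 - t) (c(t, R) = -4*(-2 + R)/((0 - t) + 5) = -4*(-2 + R)/(-t + 5) = -4*(-2 + R)/(5 - t))
3*c(-5, 3) + 12*(-3) = 3*(4*(-2 + 3)/(-5 - 5)) + 12*(-3) = 3*(4*1/(-10)) - 36 = 3*(4*(-1/10)*1) - 36 = 3*(-2/5) - 36 = -6/5 - 36 = -186/5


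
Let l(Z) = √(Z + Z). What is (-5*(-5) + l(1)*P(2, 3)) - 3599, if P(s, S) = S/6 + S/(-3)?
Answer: -3574 - √2/2 ≈ -3574.7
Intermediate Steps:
l(Z) = √2*√Z (l(Z) = √(2*Z) = √2*√Z)
P(s, S) = -S/6 (P(s, S) = S*(⅙) + S*(-⅓) = S/6 - S/3 = -S/6)
(-5*(-5) + l(1)*P(2, 3)) - 3599 = (-5*(-5) + (√2*√1)*(-⅙*3)) - 3599 = (25 + (√2*1)*(-½)) - 3599 = (25 + √2*(-½)) - 3599 = (25 - √2/2) - 3599 = -3574 - √2/2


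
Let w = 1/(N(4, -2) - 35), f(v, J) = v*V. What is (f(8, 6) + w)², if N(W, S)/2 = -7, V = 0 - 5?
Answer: 3845521/2401 ≈ 1601.6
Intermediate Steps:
V = -5
N(W, S) = -14 (N(W, S) = 2*(-7) = -14)
f(v, J) = -5*v (f(v, J) = v*(-5) = -5*v)
w = -1/49 (w = 1/(-14 - 35) = 1/(-49) = -1/49 ≈ -0.020408)
(f(8, 6) + w)² = (-5*8 - 1/49)² = (-40 - 1/49)² = (-1961/49)² = 3845521/2401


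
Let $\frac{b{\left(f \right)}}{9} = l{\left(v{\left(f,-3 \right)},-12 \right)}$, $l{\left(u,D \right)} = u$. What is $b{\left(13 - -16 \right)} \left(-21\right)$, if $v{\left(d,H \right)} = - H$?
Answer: $-567$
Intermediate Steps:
$b{\left(f \right)} = 27$ ($b{\left(f \right)} = 9 \left(\left(-1\right) \left(-3\right)\right) = 9 \cdot 3 = 27$)
$b{\left(13 - -16 \right)} \left(-21\right) = 27 \left(-21\right) = -567$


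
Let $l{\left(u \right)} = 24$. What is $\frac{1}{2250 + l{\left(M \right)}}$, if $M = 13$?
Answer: $\frac{1}{2274} \approx 0.00043975$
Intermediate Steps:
$\frac{1}{2250 + l{\left(M \right)}} = \frac{1}{2250 + 24} = \frac{1}{2274}$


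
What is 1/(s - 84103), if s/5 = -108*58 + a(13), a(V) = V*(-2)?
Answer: -1/115553 ≈ -8.6540e-6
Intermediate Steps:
a(V) = -2*V
s = -31450 (s = 5*(-108*58 - 2*13) = 5*(-6264 - 26) = 5*(-6290) = -31450)
1/(s - 84103) = 1/(-31450 - 84103) = 1/(-115553) = -1/115553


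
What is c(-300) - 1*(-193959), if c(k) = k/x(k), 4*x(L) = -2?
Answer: 194559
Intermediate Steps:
x(L) = -1/2 (x(L) = (1/4)*(-2) = -1/2)
c(k) = -2*k (c(k) = k/(-1/2) = k*(-2) = -2*k)
c(-300) - 1*(-193959) = -2*(-300) - 1*(-193959) = 600 + 193959 = 194559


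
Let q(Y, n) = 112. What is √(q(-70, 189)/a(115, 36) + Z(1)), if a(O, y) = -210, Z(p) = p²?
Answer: √105/15 ≈ 0.68313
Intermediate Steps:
√(q(-70, 189)/a(115, 36) + Z(1)) = √(112/(-210) + 1²) = √(112*(-1/210) + 1) = √(-8/15 + 1) = √(7/15) = √105/15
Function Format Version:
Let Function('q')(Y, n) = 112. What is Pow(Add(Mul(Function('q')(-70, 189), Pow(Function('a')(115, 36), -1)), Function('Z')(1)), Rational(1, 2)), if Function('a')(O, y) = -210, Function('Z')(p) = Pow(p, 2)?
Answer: Mul(Rational(1, 15), Pow(105, Rational(1, 2))) ≈ 0.68313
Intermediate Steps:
Pow(Add(Mul(Function('q')(-70, 189), Pow(Function('a')(115, 36), -1)), Function('Z')(1)), Rational(1, 2)) = Pow(Add(Mul(112, Pow(-210, -1)), Pow(1, 2)), Rational(1, 2)) = Pow(Add(Mul(112, Rational(-1, 210)), 1), Rational(1, 2)) = Pow(Add(Rational(-8, 15), 1), Rational(1, 2)) = Pow(Rational(7, 15), Rational(1, 2)) = Mul(Rational(1, 15), Pow(105, Rational(1, 2)))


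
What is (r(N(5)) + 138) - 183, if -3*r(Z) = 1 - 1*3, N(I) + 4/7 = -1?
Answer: -133/3 ≈ -44.333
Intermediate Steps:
N(I) = -11/7 (N(I) = -4/7 - 1 = -11/7)
r(Z) = ⅔ (r(Z) = -(1 - 1*3)/3 = -(1 - 3)/3 = -⅓*(-2) = ⅔)
(r(N(5)) + 138) - 183 = (⅔ + 138) - 183 = 416/3 - 183 = -133/3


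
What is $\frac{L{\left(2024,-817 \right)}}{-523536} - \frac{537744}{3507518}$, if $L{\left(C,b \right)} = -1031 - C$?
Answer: $- \frac{10415879819}{70627382448} \approx -0.14748$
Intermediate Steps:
$\frac{L{\left(2024,-817 \right)}}{-523536} - \frac{537744}{3507518} = \frac{-1031 - 2024}{-523536} - \frac{537744}{3507518} = \left(-1031 - 2024\right) \left(- \frac{1}{523536}\right) - \frac{268872}{1753759} = \left(-3055\right) \left(- \frac{1}{523536}\right) - \frac{268872}{1753759} = \frac{235}{40272} - \frac{268872}{1753759} = - \frac{10415879819}{70627382448}$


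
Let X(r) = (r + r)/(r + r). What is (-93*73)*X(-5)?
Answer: -6789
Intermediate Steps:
X(r) = 1 (X(r) = (2*r)/((2*r)) = (2*r)*(1/(2*r)) = 1)
(-93*73)*X(-5) = -93*73*1 = -6789*1 = -6789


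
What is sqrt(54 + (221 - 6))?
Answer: sqrt(269) ≈ 16.401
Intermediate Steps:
sqrt(54 + (221 - 6)) = sqrt(54 + 215) = sqrt(269)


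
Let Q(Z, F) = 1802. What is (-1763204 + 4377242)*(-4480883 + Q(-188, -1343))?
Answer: -11708487939078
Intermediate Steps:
(-1763204 + 4377242)*(-4480883 + Q(-188, -1343)) = (-1763204 + 4377242)*(-4480883 + 1802) = 2614038*(-4479081) = -11708487939078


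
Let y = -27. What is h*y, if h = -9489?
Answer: 256203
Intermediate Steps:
h*y = -9489*(-27) = 256203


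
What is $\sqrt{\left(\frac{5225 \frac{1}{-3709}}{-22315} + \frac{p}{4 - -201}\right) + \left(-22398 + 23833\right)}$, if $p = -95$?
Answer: $\frac{\sqrt{660764651161871707999}}{678683947} \approx 37.875$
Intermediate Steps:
$\sqrt{\left(\frac{5225 \frac{1}{-3709}}{-22315} + \frac{p}{4 - -201}\right) + \left(-22398 + 23833\right)} = \sqrt{\left(\frac{5225 \frac{1}{-3709}}{-22315} - \frac{95}{4 - -201}\right) + \left(-22398 + 23833\right)} = \sqrt{\left(5225 \left(- \frac{1}{3709}\right) \left(- \frac{1}{22315}\right) - \frac{95}{4 + 201}\right) + 1435} = \sqrt{\left(\left(- \frac{5225}{3709}\right) \left(- \frac{1}{22315}\right) - \frac{95}{205}\right) + 1435} = \sqrt{\left(\frac{1045}{16553267} - \frac{19}{41}\right) + 1435} = \sqrt{- \frac{314469228}{678683947} + 1435} = \sqrt{\frac{973596994717}{678683947}} = \frac{\sqrt{660764651161871707999}}{678683947}$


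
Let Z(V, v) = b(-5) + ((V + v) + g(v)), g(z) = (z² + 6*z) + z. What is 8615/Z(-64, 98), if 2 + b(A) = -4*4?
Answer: 8615/10306 ≈ 0.83592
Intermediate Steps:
g(z) = z² + 7*z
b(A) = -18 (b(A) = -2 - 4*4 = -2 - 16 = -18)
Z(V, v) = -18 + V + v + v*(7 + v) (Z(V, v) = -18 + ((V + v) + v*(7 + v)) = -18 + (V + v + v*(7 + v)) = -18 + V + v + v*(7 + v))
8615/Z(-64, 98) = 8615/(-18 - 64 + 98 + 98*(7 + 98)) = 8615/(-18 - 64 + 98 + 98*105) = 8615/(-18 - 64 + 98 + 10290) = 8615/10306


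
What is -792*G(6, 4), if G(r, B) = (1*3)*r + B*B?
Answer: -26928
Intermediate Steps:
G(r, B) = B² + 3*r (G(r, B) = 3*r + B² = B² + 3*r)
-792*G(6, 4) = -792*(4² + 3*6) = -792*(16 + 18) = -792*34 = -26928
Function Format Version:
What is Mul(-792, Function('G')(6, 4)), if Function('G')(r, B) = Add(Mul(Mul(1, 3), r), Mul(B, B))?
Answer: -26928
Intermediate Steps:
Function('G')(r, B) = Add(Pow(B, 2), Mul(3, r)) (Function('G')(r, B) = Add(Mul(3, r), Pow(B, 2)) = Add(Pow(B, 2), Mul(3, r)))
Mul(-792, Function('G')(6, 4)) = Mul(-792, Add(Pow(4, 2), Mul(3, 6))) = Mul(-792, Add(16, 18)) = Mul(-792, 34) = -26928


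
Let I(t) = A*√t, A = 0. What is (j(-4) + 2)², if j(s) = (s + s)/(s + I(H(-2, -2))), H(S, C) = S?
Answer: 16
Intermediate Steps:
I(t) = 0 (I(t) = 0*√t = 0)
j(s) = 2 (j(s) = (s + s)/(s + 0) = (2*s)/s = 2)
(j(-4) + 2)² = (2 + 2)² = 4² = 16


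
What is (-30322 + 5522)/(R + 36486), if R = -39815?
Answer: 24800/3329 ≈ 7.4497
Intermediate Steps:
(-30322 + 5522)/(R + 36486) = (-30322 + 5522)/(-39815 + 36486) = -24800/(-3329) = -24800*(-1/3329) = 24800/3329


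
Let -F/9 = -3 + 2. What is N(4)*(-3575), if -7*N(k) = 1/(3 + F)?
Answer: 3575/84 ≈ 42.560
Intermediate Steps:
F = 9 (F = -9*(-3 + 2) = -9*(-1) = 9)
N(k) = -1/84 (N(k) = -1/(7*(3 + 9)) = -⅐/12 = -⅐*1/12 = -1/84)
N(4)*(-3575) = -1/84*(-3575) = 3575/84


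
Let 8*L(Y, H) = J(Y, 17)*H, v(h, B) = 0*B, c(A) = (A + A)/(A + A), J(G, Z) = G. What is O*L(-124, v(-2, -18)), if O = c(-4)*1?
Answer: 0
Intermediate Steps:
c(A) = 1 (c(A) = (2*A)/((2*A)) = (2*A)*(1/(2*A)) = 1)
v(h, B) = 0
L(Y, H) = H*Y/8 (L(Y, H) = (Y*H)/8 = (H*Y)/8 = H*Y/8)
O = 1 (O = 1*1 = 1)
O*L(-124, v(-2, -18)) = 1*((1/8)*0*(-124)) = 1*0 = 0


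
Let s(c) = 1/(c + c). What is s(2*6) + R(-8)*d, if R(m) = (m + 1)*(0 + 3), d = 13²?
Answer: -85175/24 ≈ -3549.0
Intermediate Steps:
d = 169
R(m) = 3 + 3*m (R(m) = (1 + m)*3 = 3 + 3*m)
s(c) = 1/(2*c)
s(2*6) + R(-8)*d = 1/(2*((2*6))) + (3 + 3*(-8))*169 = (½)/12 + (3 - 24)*169 = (½)*(1/12) - 21*169 = 1/24 - 3549 = -85175/24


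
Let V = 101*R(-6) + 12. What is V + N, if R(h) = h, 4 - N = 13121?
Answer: -13711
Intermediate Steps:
N = -13117 (N = 4 - 1*13121 = 4 - 13121 = -13117)
V = -594 (V = 101*(-6) + 12 = -606 + 12 = -594)
V + N = -594 - 13117 = -13711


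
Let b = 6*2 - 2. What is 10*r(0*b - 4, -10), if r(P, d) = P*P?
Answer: 160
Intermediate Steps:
b = 10 (b = 12 - 2 = 10)
r(P, d) = P²
10*r(0*b - 4, -10) = 10*(0*10 - 4)² = 10*(0 - 4)² = 10*(-4)² = 10*16 = 160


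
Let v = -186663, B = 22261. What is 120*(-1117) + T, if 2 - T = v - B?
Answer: 74886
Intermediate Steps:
T = 208926 (T = 2 - (-186663 - 1*22261) = 2 - (-186663 - 22261) = 2 - 1*(-208924) = 2 + 208924 = 208926)
120*(-1117) + T = 120*(-1117) + 208926 = -134040 + 208926 = 74886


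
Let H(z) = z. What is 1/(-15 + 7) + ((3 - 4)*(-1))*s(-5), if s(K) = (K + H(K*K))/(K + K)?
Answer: -17/8 ≈ -2.1250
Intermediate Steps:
s(K) = (K + K²)/(2*K) (s(K) = (K + K*K)/(K + K) = (K + K²)/((2*K)) = (K + K²)*(1/(2*K)) = (K + K²)/(2*K))
1/(-15 + 7) + ((3 - 4)*(-1))*s(-5) = 1/(-15 + 7) + ((3 - 4)*(-1))*(½ + (½)*(-5)) = 1/(-8) + (-1*(-1))*(½ - 5/2) = -⅛ + 1*(-2) = -⅛ - 2 = -17/8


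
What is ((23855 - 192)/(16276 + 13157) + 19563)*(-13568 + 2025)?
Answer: -6646706905006/29433 ≈ -2.2583e+8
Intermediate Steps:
((23855 - 192)/(16276 + 13157) + 19563)*(-13568 + 2025) = (23663/29433 + 19563)*(-11543) = (575821442/29433)*(-11543) = -6646706905006/29433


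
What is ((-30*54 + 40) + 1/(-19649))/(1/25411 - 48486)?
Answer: 788895193031/24209095611505 ≈ 0.032587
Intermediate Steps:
((-30*54 + 40) + 1/(-19649))/(1/25411 - 48486) = ((-1620 + 40) - 1/19649)/(1/25411 - 48486) = (-1580 - 1/19649)/(-1232077745/25411) = -31045421/19649*(-25411/1232077745) = 788895193031/24209095611505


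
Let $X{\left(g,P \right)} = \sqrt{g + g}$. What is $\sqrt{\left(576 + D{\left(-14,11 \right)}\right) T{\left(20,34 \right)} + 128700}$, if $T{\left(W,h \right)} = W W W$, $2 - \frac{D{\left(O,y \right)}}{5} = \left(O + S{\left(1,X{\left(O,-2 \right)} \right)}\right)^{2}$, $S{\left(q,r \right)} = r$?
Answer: $10 \sqrt{-19033 + 22400 i \sqrt{7}} \approx 1469.9 + 2015.9 i$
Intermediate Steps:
$X{\left(g,P \right)} = \sqrt{2} \sqrt{g}$ ($X{\left(g,P \right)} = \sqrt{2 g} = \sqrt{2} \sqrt{g}$)
$D{\left(O,y \right)} = 10 - 5 \left(O + \sqrt{2} \sqrt{O}\right)^{2}$
$T{\left(W,h \right)} = W^{3}$ ($T{\left(W,h \right)} = W^{2} W = W^{3}$)
$\sqrt{\left(576 + D{\left(-14,11 \right)}\right) T{\left(20,34 \right)} + 128700} = \sqrt{\left(576 + \left(10 - 5 \left(-14 + \sqrt{2} \sqrt{-14}\right)^{2}\right)\right) 20^{3} + 128700} = \sqrt{\left(576 + \left(10 - 5 \left(-14 + \sqrt{2} i \sqrt{14}\right)^{2}\right)\right) 8000 + 128700} = \sqrt{\left(576 + \left(10 - 5 \left(-14 + 2 i \sqrt{7}\right)^{2}\right)\right) 8000 + 128700} = \sqrt{\left(586 - 5 \left(-14 + 2 i \sqrt{7}\right)^{2}\right) 8000 + 128700} = \sqrt{\left(4688000 - 40000 \left(-14 + 2 i \sqrt{7}\right)^{2}\right) + 128700} = \sqrt{4816700 - 40000 \left(-14 + 2 i \sqrt{7}\right)^{2}}$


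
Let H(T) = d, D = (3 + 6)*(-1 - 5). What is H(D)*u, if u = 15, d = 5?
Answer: 75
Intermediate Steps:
D = -54 (D = 9*(-6) = -54)
H(T) = 5
H(D)*u = 5*15 = 75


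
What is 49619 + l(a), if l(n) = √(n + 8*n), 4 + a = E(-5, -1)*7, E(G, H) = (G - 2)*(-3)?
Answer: 49619 + 3*√143 ≈ 49655.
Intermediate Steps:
E(G, H) = 6 - 3*G (E(G, H) = (-2 + G)*(-3) = 6 - 3*G)
a = 143 (a = -4 + (6 - 3*(-5))*7 = -4 + (6 + 15)*7 = -4 + 21*7 = -4 + 147 = 143)
l(n) = 3*√n (l(n) = √(9*n) = 3*√n)
49619 + l(a) = 49619 + 3*√143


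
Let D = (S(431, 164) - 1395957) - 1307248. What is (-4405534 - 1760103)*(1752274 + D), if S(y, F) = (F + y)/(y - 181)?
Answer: 293154034191547/50 ≈ 5.8631e+12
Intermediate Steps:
S(y, F) = (F + y)/(-181 + y)
D = -135160131/50 (D = ((164 + 431)/(-181 + 431) - 1395957) - 1307248 = (595/250 - 1395957) - 1307248 = ((1/250)*595 - 1395957) - 1307248 = (119/50 - 1395957) - 1307248 = -69797731/50 - 1307248 = -135160131/50 ≈ -2.7032e+6)
(-4405534 - 1760103)*(1752274 + D) = (-4405534 - 1760103)*(1752274 - 135160131/50) = -6165637*(-47546431/50) = 293154034191547/50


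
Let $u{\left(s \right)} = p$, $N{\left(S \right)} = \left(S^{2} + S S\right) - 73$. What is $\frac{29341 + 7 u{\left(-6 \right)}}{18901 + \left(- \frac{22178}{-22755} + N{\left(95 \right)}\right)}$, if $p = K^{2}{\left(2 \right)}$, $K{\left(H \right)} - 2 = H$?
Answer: $\frac{670203015}{839181068} \approx 0.79864$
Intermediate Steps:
$N{\left(S \right)} = -73 + 2 S^{2}$ ($N{\left(S \right)} = \left(S^{2} + S^{2}\right) - 73 = 2 S^{2} - 73 = -73 + 2 S^{2}$)
$K{\left(H \right)} = 2 + H$
$p = 16$ ($p = \left(2 + 2\right)^{2} = 4^{2} = 16$)
$u{\left(s \right)} = 16$
$\frac{29341 + 7 u{\left(-6 \right)}}{18901 + \left(- \frac{22178}{-22755} + N{\left(95 \right)}\right)} = \frac{29341 + 7 \cdot 16}{18901 - \left(73 - 18050 - \frac{22178}{22755}\right)} = \frac{29341 + 112}{18901 + \left(\left(-22178\right) \left(- \frac{1}{22755}\right) + \left(-73 + 2 \cdot 9025\right)\right)} = \frac{29453}{18901 + \left(\frac{22178}{22755} + \left(-73 + 18050\right)\right)} = \frac{29453}{18901 + \left(\frac{22178}{22755} + 17977\right)} = \frac{29453}{18901 + \frac{409088813}{22755}} = \frac{29453}{\frac{839181068}{22755}} = 29453 \cdot \frac{22755}{839181068} = \frac{670203015}{839181068}$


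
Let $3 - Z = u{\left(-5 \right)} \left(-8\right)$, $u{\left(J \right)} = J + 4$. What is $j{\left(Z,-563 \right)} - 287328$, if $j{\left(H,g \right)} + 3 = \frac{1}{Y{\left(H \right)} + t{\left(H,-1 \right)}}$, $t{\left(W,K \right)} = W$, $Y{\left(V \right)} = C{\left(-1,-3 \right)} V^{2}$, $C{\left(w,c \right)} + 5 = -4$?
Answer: $- \frac{66086131}{230} \approx -2.8733 \cdot 10^{5}$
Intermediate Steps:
$C{\left(w,c \right)} = -9$ ($C{\left(w,c \right)} = -5 - 4 = -9$)
$Y{\left(V \right)} = - 9 V^{2}$
$u{\left(J \right)} = 4 + J$
$Z = -5$ ($Z = 3 - \left(4 - 5\right) \left(-8\right) = 3 - \left(-1\right) \left(-8\right) = 3 - 8 = -5$)
$j{\left(H,g \right)} = -3 + \frac{1}{H - 9 H^{2}}$ ($j{\left(H,g \right)} = -3 + \frac{1}{- 9 H^{2} + H} = -3 + \frac{1}{H - 9 H^{2}}$)
$j{\left(Z,-563 \right)} - 287328 = \frac{1 - -15 + 27 \left(-5\right)^{2}}{\left(-5\right) \left(1 - -45\right)} - 287328 = - \frac{1 + 15 + 27 \cdot 25}{5 \left(1 + 45\right)} - 287328 = - \frac{1 + 15 + 675}{5 \cdot 46} - 287328 = \left(- \frac{1}{5}\right) \frac{1}{46} \cdot 691 - 287328 = - \frac{691}{230} - 287328 = - \frac{66086131}{230}$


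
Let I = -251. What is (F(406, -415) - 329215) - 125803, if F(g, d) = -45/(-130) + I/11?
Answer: -130141575/286 ≈ -4.5504e+5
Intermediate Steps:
F(g, d) = -6427/286 (F(g, d) = -45/(-130) - 251/11 = -45*(-1/130) - 251*1/11 = 9/26 - 251/11 = -6427/286)
(F(406, -415) - 329215) - 125803 = (-6427/286 - 329215) - 125803 = -94161917/286 - 125803 = -130141575/286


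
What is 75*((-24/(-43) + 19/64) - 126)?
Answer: -25829925/2752 ≈ -9385.9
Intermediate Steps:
75*((-24/(-43) + 19/64) - 126) = 75*((-24*(-1/43) + 19*(1/64)) - 126) = 75*((24/43 + 19/64) - 126) = 75*(2353/2752 - 126) = 75*(-344399/2752) = -25829925/2752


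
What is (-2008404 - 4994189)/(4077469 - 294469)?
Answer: -538661/291000 ≈ -1.8511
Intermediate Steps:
(-2008404 - 4994189)/(4077469 - 294469) = -7002593/3783000 = -7002593*1/3783000 = -538661/291000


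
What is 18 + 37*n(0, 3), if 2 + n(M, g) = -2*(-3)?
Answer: 166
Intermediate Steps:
n(M, g) = 4 (n(M, g) = -2 - 2*(-3) = -2 + 6 = 4)
18 + 37*n(0, 3) = 18 + 37*4 = 18 + 148 = 166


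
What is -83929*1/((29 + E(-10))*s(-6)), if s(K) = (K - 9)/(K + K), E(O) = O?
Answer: -335716/95 ≈ -3533.9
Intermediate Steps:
s(K) = (-9 + K)/(2*K) (s(K) = (-9 + K)/((2*K)) = (-9 + K)*(1/(2*K)) = (-9 + K)/(2*K))
-83929*1/((29 + E(-10))*s(-6)) = -83929*(-12/((-9 - 6)*(29 - 10))) = -83929/(((½)*(-⅙)*(-15))*19) = -83929/((5/4)*19) = -83929/95/4 = -83929*4/95 = -335716/95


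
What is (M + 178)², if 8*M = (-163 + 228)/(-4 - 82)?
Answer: 14981515201/473344 ≈ 31650.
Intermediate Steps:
M = -65/688 (M = ((-163 + 228)/(-4 - 82))/8 = (65/(-86))/8 = (65*(-1/86))/8 = (⅛)*(-65/86) = -65/688 ≈ -0.094477)
(M + 178)² = (-65/688 + 178)² = (122399/688)² = 14981515201/473344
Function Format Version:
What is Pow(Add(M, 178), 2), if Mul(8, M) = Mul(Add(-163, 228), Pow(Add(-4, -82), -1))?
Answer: Rational(14981515201, 473344) ≈ 31650.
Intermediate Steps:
M = Rational(-65, 688) (M = Mul(Rational(1, 8), Mul(Add(-163, 228), Pow(Add(-4, -82), -1))) = Mul(Rational(1, 8), Mul(65, Pow(-86, -1))) = Mul(Rational(1, 8), Mul(65, Rational(-1, 86))) = Mul(Rational(1, 8), Rational(-65, 86)) = Rational(-65, 688) ≈ -0.094477)
Pow(Add(M, 178), 2) = Pow(Add(Rational(-65, 688), 178), 2) = Pow(Rational(122399, 688), 2) = Rational(14981515201, 473344)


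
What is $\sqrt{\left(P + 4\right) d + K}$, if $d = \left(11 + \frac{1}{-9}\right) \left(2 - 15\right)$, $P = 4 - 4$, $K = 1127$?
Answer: $\frac{7 \sqrt{103}}{3} \approx 23.681$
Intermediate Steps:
$P = 0$ ($P = 4 - 4 = 0$)
$d = - \frac{1274}{9}$ ($d = \left(11 - \frac{1}{9}\right) \left(-13\right) = \frac{98}{9} \left(-13\right) = - \frac{1274}{9} \approx -141.56$)
$\sqrt{\left(P + 4\right) d + K} = \sqrt{\left(0 + 4\right) \left(- \frac{1274}{9}\right) + 1127} = \sqrt{4 \left(- \frac{1274}{9}\right) + 1127} = \sqrt{- \frac{5096}{9} + 1127} = \sqrt{\frac{5047}{9}} = \frac{7 \sqrt{103}}{3}$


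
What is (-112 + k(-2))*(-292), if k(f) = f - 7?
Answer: 35332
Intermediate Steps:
k(f) = -7 + f
(-112 + k(-2))*(-292) = (-112 + (-7 - 2))*(-292) = (-112 - 9)*(-292) = -121*(-292) = 35332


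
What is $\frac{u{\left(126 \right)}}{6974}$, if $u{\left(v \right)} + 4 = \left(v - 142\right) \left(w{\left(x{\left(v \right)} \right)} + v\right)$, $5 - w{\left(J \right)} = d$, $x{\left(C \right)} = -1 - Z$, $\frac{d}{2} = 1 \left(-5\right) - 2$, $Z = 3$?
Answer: $- \frac{1162}{3487} \approx -0.33324$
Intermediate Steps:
$d = -14$ ($d = 2 \left(1 \left(-5\right) - 2\right) = 2 \left(-5 - 2\right) = 2 \left(-7\right) = -14$)
$x{\left(C \right)} = -4$ ($x{\left(C \right)} = -1 - 3 = -4$)
$w{\left(J \right)} = 19$ ($w{\left(J \right)} = 5 - -14 = 5 + 14 = 19$)
$u{\left(v \right)} = -4 + \left(-142 + v\right) \left(19 + v\right)$ ($u{\left(v \right)} = -4 + \left(v - 142\right) \left(19 + v\right) = -4 + \left(-142 + v\right) \left(19 + v\right)$)
$\frac{u{\left(126 \right)}}{6974} = \frac{-2702 + 126^{2} - 15498}{6974} = \left(-2702 + 15876 - 15498\right) \frac{1}{6974} = \left(-2324\right) \frac{1}{6974} = - \frac{1162}{3487}$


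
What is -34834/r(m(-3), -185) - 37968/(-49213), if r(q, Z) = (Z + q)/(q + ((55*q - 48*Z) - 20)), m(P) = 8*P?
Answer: 12884578820584/10285517 ≈ 1.2527e+6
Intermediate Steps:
r(q, Z) = (Z + q)/(-20 - 48*Z + 56*q) (r(q, Z) = (Z + q)/(q + ((-48*Z + 55*q) - 20)) = (Z + q)/(q + (-20 - 48*Z + 55*q)) = (Z + q)/(-20 - 48*Z + 56*q))
-34834/r(m(-3), -185) - 37968/(-49213) = -34834*4*(-5 - 12*(-185) + 14*(8*(-3)))/(-185 + 8*(-3)) - 37968/(-49213) = -34834*4*(-5 + 2220 + 14*(-24))/(-185 - 24) - 37968*(-1/49213) = -34834/((1/4)*(-209)/(-5 + 2220 - 336)) + 37968/49213 = -34834/((1/4)*(-209)/1879) + 37968/49213 = -34834/((1/4)*(1/1879)*(-209)) + 37968/49213 = -34834/(-209/7516) + 37968/49213 = -34834*(-7516/209) + 37968/49213 = 261812344/209 + 37968/49213 = 12884578820584/10285517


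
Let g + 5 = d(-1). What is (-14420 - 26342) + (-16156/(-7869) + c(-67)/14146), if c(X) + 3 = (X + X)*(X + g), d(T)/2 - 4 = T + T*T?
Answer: -4537120890275/111314874 ≈ -40759.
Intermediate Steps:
d(T) = 8 + 2*T + 2*T² (d(T) = 8 + 2*(T + T*T) = 8 + 2*(T + T²) = 8 + (2*T + 2*T²) = 8 + 2*T + 2*T²)
g = 3 (g = -5 + (8 + 2*(-1) + 2*(-1)²) = -5 + (8 - 2 + 2*1) = -5 + (8 - 2 + 2) = -5 + 8 = 3)
c(X) = -3 + 2*X*(3 + X) (c(X) = -3 + (X + X)*(X + 3) = -3 + (2*X)*(3 + X) = -3 + 2*X*(3 + X))
(-14420 - 26342) + (-16156/(-7869) + c(-67)/14146) = (-14420 - 26342) + (-16156/(-7869) + (-3 + 2*(-67)² + 6*(-67))/14146) = -40762 + (-16156*(-1/7869) + (-3 + 2*4489 - 402)*(1/14146)) = -40762 + (16156/7869 + (-3 + 8978 - 402)*(1/14146)) = -40762 + (16156/7869 + 8573*(1/14146)) = -40762 + (16156/7869 + 8573/14146) = -40762 + 296003713/111314874 = -4537120890275/111314874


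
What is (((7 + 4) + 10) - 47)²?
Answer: 676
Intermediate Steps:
(((7 + 4) + 10) - 47)² = ((11 + 10) - 47)² = (21 - 47)² = (-26)² = 676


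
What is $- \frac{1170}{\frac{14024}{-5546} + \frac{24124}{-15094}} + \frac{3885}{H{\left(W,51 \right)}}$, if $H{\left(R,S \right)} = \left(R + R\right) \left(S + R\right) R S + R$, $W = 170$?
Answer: $\frac{319029238792682211}{1125306158286706} \approx 283.5$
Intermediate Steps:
$H{\left(R,S \right)} = R + 2 S R^{2} \left(R + S\right)$ ($H{\left(R,S \right)} = 2 R \left(R + S\right) R S + R = 2 R^{2} \left(R + S\right) S + R = 2 S R^{2} \left(R + S\right) + R = R + 2 S R^{2} \left(R + S\right)$)
$- \frac{1170}{\frac{14024}{-5546} + \frac{24124}{-15094}} + \frac{3885}{H{\left(W,51 \right)}} = - \frac{1170}{\frac{14024}{-5546} + \frac{24124}{-15094}} + \frac{3885}{170 \left(1 + 2 \cdot 170 \cdot 51^{2} + 2 \cdot 51 \cdot 170^{2}\right)} = - \frac{1170}{14024 \left(- \frac{1}{5546}\right) + 24124 \left(- \frac{1}{15094}\right)} + \frac{3885}{170 \left(1 + 2 \cdot 170 \cdot 2601 + 2 \cdot 51 \cdot 28900\right)} = - \frac{1170}{- \frac{7012}{2773} - \frac{12062}{7547}} + \frac{3885}{170 \left(1 + 884340 + 2947800\right)} = - \frac{1170}{- \frac{86367490}{20927831}} + \frac{3885}{170 \cdot 3832141} = \left(-1170\right) \left(- \frac{20927831}{86367490}\right) + \frac{3885}{651463970} = \frac{2448556227}{8636749} + 3885 \cdot \frac{1}{651463970} = \frac{2448556227}{8636749} + \frac{777}{130292794} = \frac{319029238792682211}{1125306158286706}$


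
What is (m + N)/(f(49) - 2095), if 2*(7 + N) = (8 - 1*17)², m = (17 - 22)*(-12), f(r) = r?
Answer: -17/372 ≈ -0.045699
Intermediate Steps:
m = 60 (m = -5*(-12) = 60)
N = 67/2 (N = -7 + (8 - 1*17)²/2 = -7 + (8 - 17)²/2 = -7 + (½)*(-9)² = -7 + (½)*81 = -7 + 81/2 = 67/2 ≈ 33.500)
(m + N)/(f(49) - 2095) = (60 + 67/2)/(49 - 2095) = (187/2)/(-2046) = (187/2)*(-1/2046) = -17/372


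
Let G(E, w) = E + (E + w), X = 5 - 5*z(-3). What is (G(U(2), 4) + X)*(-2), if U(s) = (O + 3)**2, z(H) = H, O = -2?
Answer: -52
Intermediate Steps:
U(s) = 1 (U(s) = (-2 + 3)**2 = 1**2 = 1)
X = 20 (X = 5 - 5*(-3) = 5 + 15 = 20)
G(E, w) = w + 2*E
(G(U(2), 4) + X)*(-2) = ((4 + 2*1) + 20)*(-2) = ((4 + 2) + 20)*(-2) = (6 + 20)*(-2) = 26*(-2) = -52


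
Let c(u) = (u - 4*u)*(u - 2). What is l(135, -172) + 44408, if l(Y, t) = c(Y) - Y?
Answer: -9592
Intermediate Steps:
c(u) = -3*u*(-2 + u) (c(u) = (-3*u)*(-2 + u) = -3*u*(-2 + u))
l(Y, t) = -Y + 3*Y*(2 - Y) (l(Y, t) = 3*Y*(2 - Y) - Y = -Y + 3*Y*(2 - Y))
l(135, -172) + 44408 = 135*(5 - 3*135) + 44408 = 135*(5 - 405) + 44408 = 135*(-400) + 44408 = -54000 + 44408 = -9592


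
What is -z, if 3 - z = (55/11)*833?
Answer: 4162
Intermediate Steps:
z = -4162 (z = 3 - 55/11*833 = 3 - 55*(1/11)*833 = 3 - 5*833 = 3 - 1*4165 = 3 - 4165 = -4162)
-z = -1*(-4162) = 4162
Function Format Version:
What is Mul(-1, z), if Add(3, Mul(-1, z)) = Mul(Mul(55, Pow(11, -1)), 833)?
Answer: 4162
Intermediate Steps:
z = -4162 (z = Add(3, Mul(-1, Mul(Mul(55, Pow(11, -1)), 833))) = Add(3, Mul(-1, Mul(Mul(55, Rational(1, 11)), 833))) = Add(3, Mul(-1, Mul(5, 833))) = Add(3, Mul(-1, 4165)) = Add(3, -4165) = -4162)
Mul(-1, z) = Mul(-1, -4162) = 4162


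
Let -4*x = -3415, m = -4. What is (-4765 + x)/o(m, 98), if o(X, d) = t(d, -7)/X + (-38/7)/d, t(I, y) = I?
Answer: 357749/2246 ≈ 159.28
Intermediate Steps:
x = 3415/4 (x = -¼*(-3415) = 3415/4 ≈ 853.75)
o(X, d) = -38/(7*d) + d/X (o(X, d) = d/X + (-38/7)/d = d/X + (-38*⅐)/d = d/X - 38/(7*d) = -38/(7*d) + d/X)
(-4765 + x)/o(m, 98) = (-4765 + 3415/4)/(-38/7/98 + 98/(-4)) = -15645/(4*(-38/7*1/98 + 98*(-¼))) = -15645/(4*(-19/343 - 49/2)) = -15645/(4*(-16845/686)) = -15645/4*(-686/16845) = 357749/2246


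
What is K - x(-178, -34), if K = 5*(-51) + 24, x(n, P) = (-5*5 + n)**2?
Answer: -41440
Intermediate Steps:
x(n, P) = (-25 + n)**2
K = -231 (K = -255 + 24 = -231)
K - x(-178, -34) = -231 - (-25 - 178)**2 = -231 - 1*(-203)**2 = -231 - 1*41209 = -231 - 41209 = -41440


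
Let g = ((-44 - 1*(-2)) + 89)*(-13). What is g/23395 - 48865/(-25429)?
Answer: 1127659556/594911455 ≈ 1.8955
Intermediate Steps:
g = -611 (g = ((-44 + 2) + 89)*(-13) = (-42 + 89)*(-13) = 47*(-13) = -611)
g/23395 - 48865/(-25429) = -611/23395 - 48865/(-25429) = -611*1/23395 - 48865*(-1/25429) = -611/23395 + 48865/25429 = 1127659556/594911455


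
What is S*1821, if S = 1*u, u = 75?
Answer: 136575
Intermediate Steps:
S = 75 (S = 1*75 = 75)
S*1821 = 75*1821 = 136575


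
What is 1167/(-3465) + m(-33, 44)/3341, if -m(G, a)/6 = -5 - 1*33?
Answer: -1036309/3858855 ≈ -0.26855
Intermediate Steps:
m(G, a) = 228 (m(G, a) = -6*(-5 - 1*33) = -6*(-5 - 33) = -6*(-38) = 228)
1167/(-3465) + m(-33, 44)/3341 = 1167/(-3465) + 228/3341 = 1167*(-1/3465) + 228*(1/3341) = -389/1155 + 228/3341 = -1036309/3858855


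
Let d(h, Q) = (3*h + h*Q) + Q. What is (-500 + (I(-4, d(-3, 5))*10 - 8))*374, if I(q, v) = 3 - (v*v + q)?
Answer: -1513952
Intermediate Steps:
d(h, Q) = Q + 3*h + Q*h (d(h, Q) = (3*h + Q*h) + Q = Q + 3*h + Q*h)
I(q, v) = 3 - q - v**2 (I(q, v) = 3 - (v**2 + q) = 3 - (q + v**2) = 3 + (-q - v**2) = 3 - q - v**2)
(-500 + (I(-4, d(-3, 5))*10 - 8))*374 = (-500 + ((3 - 1*(-4) - (5 + 3*(-3) + 5*(-3))**2)*10 - 8))*374 = (-500 + ((3 + 4 - (5 - 9 - 15)**2)*10 - 8))*374 = (-500 + ((3 + 4 - 1*(-19)**2)*10 - 8))*374 = (-500 + ((3 + 4 - 1*361)*10 - 8))*374 = (-500 + ((3 + 4 - 361)*10 - 8))*374 = (-500 + (-354*10 - 8))*374 = (-500 + (-3540 - 8))*374 = (-500 - 3548)*374 = -4048*374 = -1513952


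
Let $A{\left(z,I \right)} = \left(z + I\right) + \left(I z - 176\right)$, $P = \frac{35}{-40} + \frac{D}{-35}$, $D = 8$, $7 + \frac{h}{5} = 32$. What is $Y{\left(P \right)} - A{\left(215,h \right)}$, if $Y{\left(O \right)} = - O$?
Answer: $- \frac{7570611}{280} \approx -27038.0$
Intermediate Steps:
$h = 125$ ($h = -35 + 5 \cdot 32 = -35 + 160 = 125$)
$P = - \frac{309}{280}$ ($P = \frac{35}{-40} + \frac{8}{-35} = 35 \left(- \frac{1}{40}\right) + 8 \left(- \frac{1}{35}\right) = - \frac{7}{8} - \frac{8}{35} = - \frac{309}{280} \approx -1.1036$)
$A{\left(z,I \right)} = -176 + I + z + I z$ ($A{\left(z,I \right)} = \left(I + z\right) + \left(-176 + I z\right) = -176 + I + z + I z$)
$Y{\left(P \right)} - A{\left(215,h \right)} = \left(-1\right) \left(- \frac{309}{280}\right) - \left(-176 + 125 + 215 + 125 \cdot 215\right) = \frac{309}{280} - \left(-176 + 125 + 215 + 26875\right) = \frac{309}{280} - 27039 = - \frac{7570611}{280}$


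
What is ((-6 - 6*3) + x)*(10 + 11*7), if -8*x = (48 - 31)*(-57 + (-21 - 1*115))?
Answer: 268743/8 ≈ 33593.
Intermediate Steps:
x = 3281/8 (x = -(48 - 31)*(-57 + (-21 - 1*115))/8 = -17*(-57 + (-21 - 115))/8 = -17*(-57 - 136)/8 = -17*(-193)/8 = -⅛*(-3281) = 3281/8 ≈ 410.13)
((-6 - 6*3) + x)*(10 + 11*7) = ((-6 - 6*3) + 3281/8)*(10 + 11*7) = ((-6 - 18) + 3281/8)*(10 + 77) = (-24 + 3281/8)*87 = (3089/8)*87 = 268743/8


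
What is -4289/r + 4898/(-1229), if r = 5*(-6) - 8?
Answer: 5085057/46702 ≈ 108.88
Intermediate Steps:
r = -38 (r = -30 - 8 = -38)
-4289/r + 4898/(-1229) = -4289/(-38) + 4898/(-1229) = -4289*(-1/38) + 4898*(-1/1229) = 4289/38 - 4898/1229 = 5085057/46702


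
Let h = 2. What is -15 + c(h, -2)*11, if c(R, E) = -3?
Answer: -48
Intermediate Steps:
-15 + c(h, -2)*11 = -15 - 3*11 = -15 - 33 = -48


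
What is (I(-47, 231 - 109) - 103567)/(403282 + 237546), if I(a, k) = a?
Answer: -51807/320414 ≈ -0.16169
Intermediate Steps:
(I(-47, 231 - 109) - 103567)/(403282 + 237546) = (-47 - 103567)/(403282 + 237546) = -103614/640828 = -103614*1/640828 = -51807/320414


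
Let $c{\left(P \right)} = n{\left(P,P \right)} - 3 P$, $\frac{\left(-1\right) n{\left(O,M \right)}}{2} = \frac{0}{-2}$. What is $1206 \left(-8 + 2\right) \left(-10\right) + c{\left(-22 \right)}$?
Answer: $72426$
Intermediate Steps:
$n{\left(O,M \right)} = 0$ ($n{\left(O,M \right)} = - 2 \frac{0}{-2} = - 2 \cdot 0 \left(- \frac{1}{2}\right) = \left(-2\right) 0 = 0$)
$c{\left(P \right)} = - 3 P$ ($c{\left(P \right)} = 0 - 3 P = - 3 P$)
$1206 \left(-8 + 2\right) \left(-10\right) + c{\left(-22 \right)} = 1206 \left(-8 + 2\right) \left(-10\right) - -66 = 1206 \left(\left(-6\right) \left(-10\right)\right) + 66 = 1206 \cdot 60 + 66 = 72360 + 66 = 72426$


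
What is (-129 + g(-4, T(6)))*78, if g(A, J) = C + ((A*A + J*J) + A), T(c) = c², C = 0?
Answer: 91962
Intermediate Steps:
g(A, J) = A + A² + J² (g(A, J) = 0 + ((A*A + J*J) + A) = 0 + ((A² + J²) + A) = 0 + (A + A² + J²) = A + A² + J²)
(-129 + g(-4, T(6)))*78 = (-129 + (-4 + (-4)² + (6²)²))*78 = (-129 + (-4 + 16 + 36²))*78 = (-129 + (-4 + 16 + 1296))*78 = (-129 + 1308)*78 = 1179*78 = 91962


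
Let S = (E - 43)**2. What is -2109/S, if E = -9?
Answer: -2109/2704 ≈ -0.77996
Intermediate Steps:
S = 2704 (S = (-9 - 43)**2 = (-52)**2 = 2704)
-2109/S = -2109/2704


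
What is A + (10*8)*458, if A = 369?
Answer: 37009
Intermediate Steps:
A + (10*8)*458 = 369 + (10*8)*458 = 369 + 80*458 = 369 + 36640 = 37009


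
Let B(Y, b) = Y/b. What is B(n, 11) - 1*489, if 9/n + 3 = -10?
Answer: -69936/143 ≈ -489.06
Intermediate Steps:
n = -9/13 (n = 9/(-3 - 10) = 9/(-13) = 9*(-1/13) = -9/13 ≈ -0.69231)
B(n, 11) - 1*489 = -9/13/11 - 1*489 = -9/13*1/11 - 489 = -9/143 - 489 = -69936/143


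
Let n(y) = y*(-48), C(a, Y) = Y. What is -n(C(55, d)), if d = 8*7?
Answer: 2688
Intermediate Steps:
d = 56
n(y) = -48*y
-n(C(55, d)) = -(-48)*56 = -1*(-2688) = 2688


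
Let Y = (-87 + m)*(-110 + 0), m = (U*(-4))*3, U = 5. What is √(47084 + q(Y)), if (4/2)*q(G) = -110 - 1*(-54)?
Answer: 4*√2941 ≈ 216.92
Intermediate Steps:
m = -60 (m = (5*(-4))*3 = -20*3 = -60)
Y = 16170 (Y = (-87 - 60)*(-110 + 0) = -147*(-110) = 16170)
q(G) = -28 (q(G) = (-110 - 1*(-54))/2 = (-110 + 54)/2 = (½)*(-56) = -28)
√(47084 + q(Y)) = √(47084 - 28) = √47056 = 4*√2941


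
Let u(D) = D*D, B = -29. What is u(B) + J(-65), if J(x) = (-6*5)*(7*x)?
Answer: 14491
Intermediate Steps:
u(D) = D**2
J(x) = -210*x
u(B) + J(-65) = (-29)**2 - 210*(-65) = 841 + 13650 = 14491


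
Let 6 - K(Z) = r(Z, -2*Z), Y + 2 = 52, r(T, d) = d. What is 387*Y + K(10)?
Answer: 19376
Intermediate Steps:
Y = 50 (Y = -2 + 52 = 50)
K(Z) = 6 + 2*Z (K(Z) = 6 - (-2)*Z = 6 + 2*Z)
387*Y + K(10) = 387*50 + (6 + 2*10) = 19350 + (6 + 20) = 19350 + 26 = 19376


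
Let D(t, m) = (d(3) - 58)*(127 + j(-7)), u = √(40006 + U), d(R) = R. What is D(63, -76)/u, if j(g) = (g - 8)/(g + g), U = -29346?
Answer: -19723*√2665/14924 ≈ -68.224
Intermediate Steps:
j(g) = (-8 + g)/(2*g) (j(g) = (-8 + g)/((2*g)) = (-8 + g)*(1/(2*g)) = (-8 + g)/(2*g))
u = 2*√2665 (u = √(40006 - 29346) = √10660 = 2*√2665 ≈ 103.25)
D(t, m) = -98615/14 (D(t, m) = (3 - 58)*(127 + (½)*(-8 - 7)/(-7)) = -55*(127 + (½)*(-⅐)*(-15)) = -55*(127 + 15/14) = -55*1793/14 = -98615/14)
D(63, -76)/u = -98615*√2665/5330/14 = -19723*√2665/14924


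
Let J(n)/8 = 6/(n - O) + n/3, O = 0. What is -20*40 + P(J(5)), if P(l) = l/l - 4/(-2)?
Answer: -797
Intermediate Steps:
J(n) = 48/n + 8*n/3 (J(n) = 8*(6/(n - 1*0) + n/3) = 8*(6/(n + 0) + n*(⅓)) = 8*(6/n + n/3) = 48/n + 8*n/3)
P(l) = 3 (P(l) = 1 - 4*(-½) = 1 + 2 = 3)
-20*40 + P(J(5)) = -20*40 + 3 = -800 + 3 = -797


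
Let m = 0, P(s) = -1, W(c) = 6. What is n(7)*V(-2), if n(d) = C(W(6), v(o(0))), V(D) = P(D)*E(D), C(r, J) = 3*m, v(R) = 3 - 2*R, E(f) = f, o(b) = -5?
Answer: 0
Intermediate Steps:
C(r, J) = 0 (C(r, J) = 3*0 = 0)
V(D) = -D
n(d) = 0
n(7)*V(-2) = 0*(-1*(-2)) = 0*2 = 0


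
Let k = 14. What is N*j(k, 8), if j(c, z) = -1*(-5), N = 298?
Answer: 1490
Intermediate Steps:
j(c, z) = 5
N*j(k, 8) = 298*5 = 1490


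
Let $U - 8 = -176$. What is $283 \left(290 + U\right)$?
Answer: $34526$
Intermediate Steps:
$U = -168$ ($U = 8 - 176 = -168$)
$283 \left(290 + U\right) = 283 \left(290 - 168\right) = 283 \cdot 122 = 34526$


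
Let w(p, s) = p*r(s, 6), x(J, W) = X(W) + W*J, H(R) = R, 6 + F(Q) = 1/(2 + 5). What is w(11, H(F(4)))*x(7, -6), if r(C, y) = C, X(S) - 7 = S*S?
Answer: -451/7 ≈ -64.429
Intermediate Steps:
F(Q) = -41/7 (F(Q) = -6 + 1/(2 + 5) = -6 + 1/7 = -41/7)
X(S) = 7 + S**2 (X(S) = 7 + S*S = 7 + S**2)
x(J, W) = 7 + W**2 + J*W (x(J, W) = (7 + W**2) + W*J = (7 + W**2) + J*W = 7 + W**2 + J*W)
w(p, s) = p*s
w(11, H(F(4)))*x(7, -6) = (11*(-41/7))*(7 + (-6)**2 + 7*(-6)) = -451*(7 + 36 - 42)/7 = -451/7*1 = -451/7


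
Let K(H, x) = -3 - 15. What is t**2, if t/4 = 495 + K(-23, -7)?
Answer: 3640464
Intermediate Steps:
K(H, x) = -18
t = 1908 (t = 4*(495 - 18) = 4*477 = 1908)
t**2 = 1908**2 = 3640464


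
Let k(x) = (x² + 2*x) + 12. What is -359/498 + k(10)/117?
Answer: 879/2158 ≈ 0.40732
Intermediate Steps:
k(x) = 12 + x² + 2*x
-359/498 + k(10)/117 = -359/498 + (12 + 10² + 2*10)/117 = -359*1/498 + (12 + 100 + 20)*(1/117) = -359/498 + 132*(1/117) = -359/498 + 44/39 = 879/2158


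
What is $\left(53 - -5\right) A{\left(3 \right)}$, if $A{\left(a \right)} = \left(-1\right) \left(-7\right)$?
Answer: $406$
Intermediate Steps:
$A{\left(a \right)} = 7$
$\left(53 - -5\right) A{\left(3 \right)} = \left(53 - -5\right) 7 = \left(53 + 5\right) 7 = 58 \cdot 7 = 406$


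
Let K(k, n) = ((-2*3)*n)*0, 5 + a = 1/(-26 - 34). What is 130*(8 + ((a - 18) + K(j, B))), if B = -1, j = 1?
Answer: -11713/6 ≈ -1952.2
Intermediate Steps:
a = -301/60 (a = -5 + 1/(-26 - 34) = -5 + 1/(-60) = -5 - 1/60 = -301/60 ≈ -5.0167)
K(k, n) = 0 (K(k, n) = -6*n*0 = 0)
130*(8 + ((a - 18) + K(j, B))) = 130*(8 + ((-301/60 - 18) + 0)) = 130*(8 + (-1381/60 + 0)) = 130*(8 - 1381/60) = 130*(-901/60) = -11713/6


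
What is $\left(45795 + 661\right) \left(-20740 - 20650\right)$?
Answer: $-1922813840$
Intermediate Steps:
$\left(45795 + 661\right) \left(-20740 - 20650\right) = 46456 \left(-41390\right) = -1922813840$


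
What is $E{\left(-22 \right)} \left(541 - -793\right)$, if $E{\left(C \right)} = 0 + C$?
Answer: $-29348$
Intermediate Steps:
$E{\left(C \right)} = C$
$E{\left(-22 \right)} \left(541 - -793\right) = - 22 \left(541 - -793\right) = - 22 \left(541 + 793\right) = \left(-22\right) 1334 = -29348$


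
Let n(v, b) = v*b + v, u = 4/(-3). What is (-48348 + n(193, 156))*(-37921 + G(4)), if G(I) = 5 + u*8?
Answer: 2053387660/3 ≈ 6.8446e+8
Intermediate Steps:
u = -4/3 (u = 4*(-⅓) = -4/3 ≈ -1.3333)
n(v, b) = v + b*v (n(v, b) = b*v + v = v + b*v)
G(I) = -17/3 (G(I) = 5 - 4/3*8 = 5 - 32/3 = -17/3)
(-48348 + n(193, 156))*(-37921 + G(4)) = (-48348 + 193*(1 + 156))*(-37921 - 17/3) = (-48348 + 193*157)*(-113780/3) = (-48348 + 30301)*(-113780/3) = -18047*(-113780/3) = 2053387660/3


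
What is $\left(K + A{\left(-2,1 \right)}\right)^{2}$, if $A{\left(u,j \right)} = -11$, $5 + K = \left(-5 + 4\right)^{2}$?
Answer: $225$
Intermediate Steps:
$K = -4$ ($K = -5 + \left(-5 + 4\right)^{2} = -5 + \left(-1\right)^{2} = -5 + 1 = -4$)
$\left(K + A{\left(-2,1 \right)}\right)^{2} = \left(-4 - 11\right)^{2} = \left(-15\right)^{2} = 225$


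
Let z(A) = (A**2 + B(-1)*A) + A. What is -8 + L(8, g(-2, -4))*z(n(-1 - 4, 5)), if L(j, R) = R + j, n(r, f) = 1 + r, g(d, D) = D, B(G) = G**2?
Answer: 24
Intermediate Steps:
z(A) = A**2 + 2*A (z(A) = (A**2 + (-1)**2*A) + A = (A**2 + 1*A) + A = (A**2 + A) + A = (A + A**2) + A = A**2 + 2*A)
-8 + L(8, g(-2, -4))*z(n(-1 - 4, 5)) = -8 + (-4 + 8)*((1 + (-1 - 4))*(2 + (1 + (-1 - 4)))) = -8 + 4*((1 - 5)*(2 + (1 - 5))) = -8 + 4*(-4*(2 - 4)) = -8 + 4*(-4*(-2)) = -8 + 4*8 = -8 + 32 = 24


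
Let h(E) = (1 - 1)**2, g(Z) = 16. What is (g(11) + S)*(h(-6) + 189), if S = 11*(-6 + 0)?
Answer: -9450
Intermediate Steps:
S = -66 (S = 11*(-6) = -66)
h(E) = 0 (h(E) = 0**2 = 0)
(g(11) + S)*(h(-6) + 189) = (16 - 66)*(0 + 189) = -50*189 = -9450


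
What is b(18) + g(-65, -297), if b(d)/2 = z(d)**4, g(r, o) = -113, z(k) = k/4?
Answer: 5657/8 ≈ 707.13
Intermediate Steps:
z(k) = k/4 (z(k) = k*(1/4) = k/4)
b(d) = d**4/128 (b(d) = 2*(d/4)**4 = 2*(d**4/256) = d**4/128)
b(18) + g(-65, -297) = (1/128)*18**4 - 113 = (1/128)*104976 - 113 = 6561/8 - 113 = 5657/8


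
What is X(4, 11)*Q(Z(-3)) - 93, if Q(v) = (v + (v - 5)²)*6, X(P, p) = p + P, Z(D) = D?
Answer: 5397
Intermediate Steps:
X(P, p) = P + p
Q(v) = 6*v + 6*(-5 + v)² (Q(v) = (v + (-5 + v)²)*6 = 6*v + 6*(-5 + v)²)
X(4, 11)*Q(Z(-3)) - 93 = (4 + 11)*(6*(-3) + 6*(-5 - 3)²) - 93 = 15*(-18 + 6*(-8)²) - 93 = 15*(-18 + 6*64) - 93 = 15*(-18 + 384) - 93 = 15*366 - 93 = 5490 - 93 = 5397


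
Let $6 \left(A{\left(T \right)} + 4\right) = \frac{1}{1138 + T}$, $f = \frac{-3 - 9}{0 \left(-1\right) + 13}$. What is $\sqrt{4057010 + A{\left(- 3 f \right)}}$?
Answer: $\frac{43 \sqrt{4343037210465}}{44490} \approx 2014.2$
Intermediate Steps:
$f = - \frac{12}{13}$ ($f = - \frac{12}{0 + 13} = - \frac{12}{13} \approx -0.92308$)
$A{\left(T \right)} = -4 + \frac{1}{6 \left(1138 + T\right)}$
$\sqrt{4057010 + A{\left(- 3 f \right)}} = \sqrt{4057010 + \frac{-27311 - 24 \left(\left(-3\right) \left(- \frac{12}{13}\right)\right)}{6 \left(1138 - - \frac{36}{13}\right)}} = \sqrt{4057010 + \frac{-27311 - \frac{864}{13}}{6 \left(1138 + \frac{36}{13}\right)}} = \sqrt{4057010 + \frac{-27311 - \frac{864}{13}}{6 \cdot \frac{14830}{13}}} = \sqrt{4057010 + \frac{1}{6} \cdot \frac{13}{14830} \left(- \frac{355907}{13}\right)} = \sqrt{4057010 - \frac{355907}{88980}} = \sqrt{\frac{360992393893}{88980}} = \frac{43 \sqrt{4343037210465}}{44490}$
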